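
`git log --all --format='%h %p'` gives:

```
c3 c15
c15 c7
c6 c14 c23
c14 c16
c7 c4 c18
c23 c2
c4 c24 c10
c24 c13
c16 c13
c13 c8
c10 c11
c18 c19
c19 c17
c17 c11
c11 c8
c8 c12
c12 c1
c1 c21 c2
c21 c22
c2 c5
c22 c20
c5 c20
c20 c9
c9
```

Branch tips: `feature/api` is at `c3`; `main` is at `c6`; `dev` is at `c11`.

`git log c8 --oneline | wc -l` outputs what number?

9

Walking parent pointers from c8: reachable set = {c1, c12, c2, c20, c21, c22, c5, c8, c9}.
That is 9 commits.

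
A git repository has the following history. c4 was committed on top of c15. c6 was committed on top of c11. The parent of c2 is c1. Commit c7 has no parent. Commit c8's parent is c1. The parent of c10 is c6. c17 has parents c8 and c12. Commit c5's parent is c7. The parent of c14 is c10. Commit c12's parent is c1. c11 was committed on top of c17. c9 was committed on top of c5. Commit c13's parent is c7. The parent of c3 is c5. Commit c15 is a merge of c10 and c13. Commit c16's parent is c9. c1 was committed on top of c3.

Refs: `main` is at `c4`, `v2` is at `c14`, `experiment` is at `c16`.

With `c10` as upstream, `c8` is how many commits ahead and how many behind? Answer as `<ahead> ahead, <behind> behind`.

Reachable from c8: {c1, c3, c5, c7, c8}.
Reachable from c10: {c1, c10, c11, c12, c17, c3, c5, c6, c7, c8}.
Only in c8's history (ahead): {} — 0.
Only in c10's history (behind): {c10, c11, c12, c17, c6} — 5.

0 ahead, 5 behind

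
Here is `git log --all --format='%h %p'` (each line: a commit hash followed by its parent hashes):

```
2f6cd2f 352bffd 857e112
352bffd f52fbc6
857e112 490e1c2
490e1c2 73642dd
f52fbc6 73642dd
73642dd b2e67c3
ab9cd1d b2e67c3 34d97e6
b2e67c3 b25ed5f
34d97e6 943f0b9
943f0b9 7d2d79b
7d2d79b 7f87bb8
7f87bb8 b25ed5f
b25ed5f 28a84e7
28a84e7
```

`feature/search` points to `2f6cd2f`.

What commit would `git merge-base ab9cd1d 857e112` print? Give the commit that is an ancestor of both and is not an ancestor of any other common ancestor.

Ancestors of ab9cd1d: {28a84e7, 34d97e6, 7d2d79b, 7f87bb8, 943f0b9, ab9cd1d, b25ed5f, b2e67c3}.
Ancestors of 857e112: {28a84e7, 490e1c2, 73642dd, 857e112, b25ed5f, b2e67c3}.
Common ancestors: {28a84e7, b25ed5f, b2e67c3}.
Among these, b2e67c3 is not an ancestor of any other common ancestor — it is the merge base.

b2e67c3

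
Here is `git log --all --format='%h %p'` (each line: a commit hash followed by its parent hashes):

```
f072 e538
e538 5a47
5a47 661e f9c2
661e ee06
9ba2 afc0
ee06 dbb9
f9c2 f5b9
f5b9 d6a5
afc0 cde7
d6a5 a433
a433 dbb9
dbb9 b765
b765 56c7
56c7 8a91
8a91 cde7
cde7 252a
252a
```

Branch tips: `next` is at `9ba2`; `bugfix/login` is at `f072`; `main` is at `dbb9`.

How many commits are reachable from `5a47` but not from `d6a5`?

Reachable from 5a47: {252a, 56c7, 5a47, 661e, 8a91, a433, b765, cde7, d6a5, dbb9, ee06, f5b9, f9c2}.
Reachable from d6a5: {252a, 56c7, 8a91, a433, b765, cde7, d6a5, dbb9}.
In 5a47's history but not d6a5's: {5a47, 661e, ee06, f5b9, f9c2} — 5 commits.

5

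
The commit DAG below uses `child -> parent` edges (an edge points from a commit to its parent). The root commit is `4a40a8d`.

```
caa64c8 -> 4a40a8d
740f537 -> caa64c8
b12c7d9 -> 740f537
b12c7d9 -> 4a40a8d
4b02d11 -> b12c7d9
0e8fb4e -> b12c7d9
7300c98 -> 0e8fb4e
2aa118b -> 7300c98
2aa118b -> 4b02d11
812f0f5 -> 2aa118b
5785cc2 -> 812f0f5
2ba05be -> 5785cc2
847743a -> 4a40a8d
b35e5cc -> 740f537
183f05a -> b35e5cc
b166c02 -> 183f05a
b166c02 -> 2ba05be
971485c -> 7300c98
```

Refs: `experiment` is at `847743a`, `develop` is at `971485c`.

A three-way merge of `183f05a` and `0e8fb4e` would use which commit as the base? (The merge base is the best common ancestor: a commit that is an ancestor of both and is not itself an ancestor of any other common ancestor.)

Ancestors of 183f05a: {183f05a, 4a40a8d, 740f537, b35e5cc, caa64c8}.
Ancestors of 0e8fb4e: {0e8fb4e, 4a40a8d, 740f537, b12c7d9, caa64c8}.
Common ancestors: {4a40a8d, 740f537, caa64c8}.
Among these, 740f537 is not an ancestor of any other common ancestor — it is the merge base.

740f537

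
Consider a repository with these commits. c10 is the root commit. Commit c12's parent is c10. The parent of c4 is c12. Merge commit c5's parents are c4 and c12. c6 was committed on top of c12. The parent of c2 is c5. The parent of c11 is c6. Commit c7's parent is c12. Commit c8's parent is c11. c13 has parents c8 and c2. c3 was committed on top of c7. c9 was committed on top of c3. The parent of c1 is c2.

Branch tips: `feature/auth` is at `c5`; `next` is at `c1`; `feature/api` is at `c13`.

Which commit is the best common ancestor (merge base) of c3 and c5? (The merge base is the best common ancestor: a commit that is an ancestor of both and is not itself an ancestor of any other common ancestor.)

Ancestors of c3: {c10, c12, c3, c7}.
Ancestors of c5: {c10, c12, c4, c5}.
Common ancestors: {c10, c12}.
Among these, c12 is not an ancestor of any other common ancestor — it is the merge base.

c12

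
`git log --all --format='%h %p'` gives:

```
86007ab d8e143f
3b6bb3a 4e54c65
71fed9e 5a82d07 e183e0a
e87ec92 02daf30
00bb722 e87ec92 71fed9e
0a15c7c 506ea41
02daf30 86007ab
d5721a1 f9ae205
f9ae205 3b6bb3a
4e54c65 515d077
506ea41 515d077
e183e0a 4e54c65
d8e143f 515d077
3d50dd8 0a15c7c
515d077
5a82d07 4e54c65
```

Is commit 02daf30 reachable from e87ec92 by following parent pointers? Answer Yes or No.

Yes

Ancestors of e87ec92 (commits reachable by following parents): {02daf30, 515d077, 86007ab, d8e143f, e87ec92}.
02daf30 is in that set, so it is an ancestor of e87ec92.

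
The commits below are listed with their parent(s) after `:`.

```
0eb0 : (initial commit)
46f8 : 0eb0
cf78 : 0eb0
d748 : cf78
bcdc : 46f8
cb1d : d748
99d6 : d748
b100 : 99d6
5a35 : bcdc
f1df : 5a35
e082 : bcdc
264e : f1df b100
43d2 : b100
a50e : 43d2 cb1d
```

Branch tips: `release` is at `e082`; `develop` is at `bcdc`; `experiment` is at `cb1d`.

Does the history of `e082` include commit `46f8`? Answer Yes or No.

Yes

Ancestors of e082 (commits reachable by following parents): {0eb0, 46f8, bcdc, e082}.
46f8 is in that set, so it is an ancestor of e082.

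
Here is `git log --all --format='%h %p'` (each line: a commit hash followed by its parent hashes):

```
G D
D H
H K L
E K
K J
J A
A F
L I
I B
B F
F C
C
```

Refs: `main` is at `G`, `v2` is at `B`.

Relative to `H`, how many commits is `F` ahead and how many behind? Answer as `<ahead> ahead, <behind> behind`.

0 ahead, 7 behind

Reachable from F: {C, F}.
Reachable from H: {A, B, C, F, H, I, J, K, L}.
Only in F's history (ahead): {} — 0.
Only in H's history (behind): {A, B, H, I, J, K, L} — 7.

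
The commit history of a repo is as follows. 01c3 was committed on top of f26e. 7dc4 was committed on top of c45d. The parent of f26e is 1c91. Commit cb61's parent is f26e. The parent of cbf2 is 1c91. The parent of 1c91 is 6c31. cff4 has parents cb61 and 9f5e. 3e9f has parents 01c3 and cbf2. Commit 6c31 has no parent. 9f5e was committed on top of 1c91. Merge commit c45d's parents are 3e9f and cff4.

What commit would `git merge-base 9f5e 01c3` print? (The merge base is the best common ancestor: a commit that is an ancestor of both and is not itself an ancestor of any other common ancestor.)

1c91

Ancestors of 9f5e: {1c91, 6c31, 9f5e}.
Ancestors of 01c3: {01c3, 1c91, 6c31, f26e}.
Common ancestors: {1c91, 6c31}.
Among these, 1c91 is not an ancestor of any other common ancestor — it is the merge base.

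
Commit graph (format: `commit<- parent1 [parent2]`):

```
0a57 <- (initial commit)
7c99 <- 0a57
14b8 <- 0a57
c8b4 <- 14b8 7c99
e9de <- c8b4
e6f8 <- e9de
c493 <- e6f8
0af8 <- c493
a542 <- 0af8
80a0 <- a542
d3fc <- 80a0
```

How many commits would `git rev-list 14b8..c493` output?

5

Reachable from c493: {0a57, 14b8, 7c99, c493, c8b4, e6f8, e9de}.
Reachable from 14b8: {0a57, 14b8}.
In c493's history but not 14b8's: {7c99, c493, c8b4, e6f8, e9de} — 5 commits.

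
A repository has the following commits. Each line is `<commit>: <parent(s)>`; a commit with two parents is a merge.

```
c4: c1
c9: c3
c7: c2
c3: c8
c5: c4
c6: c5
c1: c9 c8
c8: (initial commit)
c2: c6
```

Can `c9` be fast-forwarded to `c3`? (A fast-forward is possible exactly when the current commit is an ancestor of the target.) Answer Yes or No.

No

A fast-forward from c9 to c3 is possible iff c9 is an ancestor of c3.
Ancestors of c3: {c3, c8}.
c9 is not among them, so fast-forward is not possible.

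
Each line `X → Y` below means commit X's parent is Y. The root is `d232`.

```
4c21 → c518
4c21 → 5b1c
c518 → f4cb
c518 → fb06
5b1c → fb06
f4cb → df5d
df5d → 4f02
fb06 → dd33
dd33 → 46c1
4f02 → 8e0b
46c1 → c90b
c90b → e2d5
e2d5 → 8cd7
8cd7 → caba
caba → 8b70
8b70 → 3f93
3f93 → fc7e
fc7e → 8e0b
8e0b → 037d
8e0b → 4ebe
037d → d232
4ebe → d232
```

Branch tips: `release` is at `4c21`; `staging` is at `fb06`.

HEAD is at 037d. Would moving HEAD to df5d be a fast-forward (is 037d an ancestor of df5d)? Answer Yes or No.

A fast-forward from 037d to df5d is possible iff 037d is an ancestor of df5d.
Ancestors of df5d: {037d, 4ebe, 4f02, 8e0b, d232, df5d}.
037d is among them, so fast-forward is possible.

Yes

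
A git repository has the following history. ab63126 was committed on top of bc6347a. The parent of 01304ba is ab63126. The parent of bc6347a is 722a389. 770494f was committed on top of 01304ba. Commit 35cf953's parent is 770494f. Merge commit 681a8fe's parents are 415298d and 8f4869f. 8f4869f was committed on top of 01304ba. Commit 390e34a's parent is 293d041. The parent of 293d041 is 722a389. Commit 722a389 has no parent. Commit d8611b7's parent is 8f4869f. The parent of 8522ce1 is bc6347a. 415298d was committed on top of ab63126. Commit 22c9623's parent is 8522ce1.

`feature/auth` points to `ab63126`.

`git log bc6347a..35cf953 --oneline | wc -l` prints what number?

Reachable from 35cf953: {01304ba, 35cf953, 722a389, 770494f, ab63126, bc6347a}.
Reachable from bc6347a: {722a389, bc6347a}.
In 35cf953's history but not bc6347a's: {01304ba, 35cf953, 770494f, ab63126} — 4 commits.

4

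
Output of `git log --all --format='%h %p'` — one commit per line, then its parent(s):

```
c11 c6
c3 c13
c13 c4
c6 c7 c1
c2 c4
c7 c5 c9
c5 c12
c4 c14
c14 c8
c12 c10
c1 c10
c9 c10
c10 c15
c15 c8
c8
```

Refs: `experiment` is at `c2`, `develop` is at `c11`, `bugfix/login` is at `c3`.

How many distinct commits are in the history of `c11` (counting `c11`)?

10

Walking parent pointers from c11: reachable set = {c1, c10, c11, c12, c15, c5, c6, c7, c8, c9}.
That is 10 commits.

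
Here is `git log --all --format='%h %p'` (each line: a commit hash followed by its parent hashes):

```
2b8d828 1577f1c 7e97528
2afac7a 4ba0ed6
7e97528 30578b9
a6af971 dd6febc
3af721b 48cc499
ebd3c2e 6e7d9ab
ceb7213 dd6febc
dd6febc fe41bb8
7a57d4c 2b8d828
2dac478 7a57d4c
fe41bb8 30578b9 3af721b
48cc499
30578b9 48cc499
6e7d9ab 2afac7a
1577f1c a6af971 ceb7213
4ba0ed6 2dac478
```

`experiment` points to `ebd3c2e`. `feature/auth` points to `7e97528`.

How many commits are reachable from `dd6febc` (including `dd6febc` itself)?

Walking parent pointers from dd6febc: reachable set = {30578b9, 3af721b, 48cc499, dd6febc, fe41bb8}.
That is 5 commits.

5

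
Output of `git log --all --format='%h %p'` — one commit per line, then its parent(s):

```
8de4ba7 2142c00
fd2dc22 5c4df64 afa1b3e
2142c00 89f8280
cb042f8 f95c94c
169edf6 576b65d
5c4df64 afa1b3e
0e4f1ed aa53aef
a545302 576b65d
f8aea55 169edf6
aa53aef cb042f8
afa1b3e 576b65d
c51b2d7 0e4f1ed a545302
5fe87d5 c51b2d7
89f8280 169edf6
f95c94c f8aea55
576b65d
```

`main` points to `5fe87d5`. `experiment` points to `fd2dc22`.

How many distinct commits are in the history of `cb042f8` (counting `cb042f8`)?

Walking parent pointers from cb042f8: reachable set = {169edf6, 576b65d, cb042f8, f8aea55, f95c94c}.
That is 5 commits.

5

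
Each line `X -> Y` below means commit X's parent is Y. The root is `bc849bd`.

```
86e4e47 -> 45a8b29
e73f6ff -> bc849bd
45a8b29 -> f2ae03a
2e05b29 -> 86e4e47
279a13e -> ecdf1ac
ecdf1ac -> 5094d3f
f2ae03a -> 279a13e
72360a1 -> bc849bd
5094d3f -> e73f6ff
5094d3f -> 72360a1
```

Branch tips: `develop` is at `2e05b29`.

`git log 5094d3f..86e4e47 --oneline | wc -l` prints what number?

Reachable from 86e4e47: {279a13e, 45a8b29, 5094d3f, 72360a1, 86e4e47, bc849bd, e73f6ff, ecdf1ac, f2ae03a}.
Reachable from 5094d3f: {5094d3f, 72360a1, bc849bd, e73f6ff}.
In 86e4e47's history but not 5094d3f's: {279a13e, 45a8b29, 86e4e47, ecdf1ac, f2ae03a} — 5 commits.

5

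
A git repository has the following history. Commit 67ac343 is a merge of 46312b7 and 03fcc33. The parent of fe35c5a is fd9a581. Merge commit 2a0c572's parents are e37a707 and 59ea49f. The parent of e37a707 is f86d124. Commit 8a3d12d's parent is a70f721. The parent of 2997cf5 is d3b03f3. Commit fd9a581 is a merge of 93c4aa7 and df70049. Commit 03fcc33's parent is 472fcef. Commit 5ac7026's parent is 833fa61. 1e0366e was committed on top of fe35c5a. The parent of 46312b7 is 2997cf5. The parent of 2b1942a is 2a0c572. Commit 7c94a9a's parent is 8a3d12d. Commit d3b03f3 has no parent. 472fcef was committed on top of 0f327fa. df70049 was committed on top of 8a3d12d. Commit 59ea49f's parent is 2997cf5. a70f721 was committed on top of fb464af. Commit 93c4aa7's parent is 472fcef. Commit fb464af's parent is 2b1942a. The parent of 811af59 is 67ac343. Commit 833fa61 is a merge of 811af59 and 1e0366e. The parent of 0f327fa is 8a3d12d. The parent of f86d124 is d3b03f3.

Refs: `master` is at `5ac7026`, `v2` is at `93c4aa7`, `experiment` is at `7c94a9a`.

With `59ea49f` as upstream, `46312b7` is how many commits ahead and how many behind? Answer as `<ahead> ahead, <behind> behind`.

Reachable from 46312b7: {2997cf5, 46312b7, d3b03f3}.
Reachable from 59ea49f: {2997cf5, 59ea49f, d3b03f3}.
Only in 46312b7's history (ahead): {46312b7} — 1.
Only in 59ea49f's history (behind): {59ea49f} — 1.

1 ahead, 1 behind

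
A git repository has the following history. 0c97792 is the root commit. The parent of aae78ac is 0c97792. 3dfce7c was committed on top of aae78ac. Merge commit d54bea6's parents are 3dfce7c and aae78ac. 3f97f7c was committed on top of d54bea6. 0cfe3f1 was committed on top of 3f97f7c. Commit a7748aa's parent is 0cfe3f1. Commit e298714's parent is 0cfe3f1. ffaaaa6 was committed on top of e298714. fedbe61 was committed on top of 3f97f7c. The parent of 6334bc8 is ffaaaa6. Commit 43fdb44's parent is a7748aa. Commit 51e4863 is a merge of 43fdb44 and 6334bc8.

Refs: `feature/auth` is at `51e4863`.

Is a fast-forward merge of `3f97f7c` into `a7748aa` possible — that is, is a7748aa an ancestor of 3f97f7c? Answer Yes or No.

A fast-forward from a7748aa to 3f97f7c is possible iff a7748aa is an ancestor of 3f97f7c.
Ancestors of 3f97f7c: {0c97792, 3dfce7c, 3f97f7c, aae78ac, d54bea6}.
a7748aa is not among them, so fast-forward is not possible.

No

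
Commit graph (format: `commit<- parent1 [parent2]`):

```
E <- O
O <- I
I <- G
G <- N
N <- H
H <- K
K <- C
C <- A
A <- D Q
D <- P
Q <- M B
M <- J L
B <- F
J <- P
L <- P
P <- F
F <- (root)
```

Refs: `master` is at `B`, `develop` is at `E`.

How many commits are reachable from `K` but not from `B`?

Reachable from K: {A, B, C, D, F, J, K, L, M, P, Q}.
Reachable from B: {B, F}.
In K's history but not B's: {A, C, D, J, K, L, M, P, Q} — 9 commits.

9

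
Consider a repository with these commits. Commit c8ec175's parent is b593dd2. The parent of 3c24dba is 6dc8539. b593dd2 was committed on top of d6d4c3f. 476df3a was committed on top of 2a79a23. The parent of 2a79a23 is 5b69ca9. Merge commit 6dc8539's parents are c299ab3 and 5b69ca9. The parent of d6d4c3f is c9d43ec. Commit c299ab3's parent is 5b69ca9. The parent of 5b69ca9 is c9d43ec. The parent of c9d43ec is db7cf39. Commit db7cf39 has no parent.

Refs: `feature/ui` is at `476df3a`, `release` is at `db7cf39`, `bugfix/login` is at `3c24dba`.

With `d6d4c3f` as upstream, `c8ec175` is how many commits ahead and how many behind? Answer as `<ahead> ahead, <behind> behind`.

Reachable from c8ec175: {b593dd2, c8ec175, c9d43ec, d6d4c3f, db7cf39}.
Reachable from d6d4c3f: {c9d43ec, d6d4c3f, db7cf39}.
Only in c8ec175's history (ahead): {b593dd2, c8ec175} — 2.
Only in d6d4c3f's history (behind): {} — 0.

2 ahead, 0 behind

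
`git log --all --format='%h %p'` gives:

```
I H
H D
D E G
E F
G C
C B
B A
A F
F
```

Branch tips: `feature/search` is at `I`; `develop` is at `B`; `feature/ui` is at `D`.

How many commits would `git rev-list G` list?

Walking parent pointers from G: reachable set = {A, B, C, F, G}.
That is 5 commits.

5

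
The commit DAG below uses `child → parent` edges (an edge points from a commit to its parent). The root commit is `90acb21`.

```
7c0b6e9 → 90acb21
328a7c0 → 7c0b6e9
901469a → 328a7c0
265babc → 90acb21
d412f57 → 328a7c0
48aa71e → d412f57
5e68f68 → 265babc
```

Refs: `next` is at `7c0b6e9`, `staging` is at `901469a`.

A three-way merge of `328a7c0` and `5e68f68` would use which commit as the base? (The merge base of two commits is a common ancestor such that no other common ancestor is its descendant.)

Ancestors of 328a7c0: {328a7c0, 7c0b6e9, 90acb21}.
Ancestors of 5e68f68: {265babc, 5e68f68, 90acb21}.
Common ancestors: {90acb21}.
The only common ancestor is 90acb21, so it is the merge base.

90acb21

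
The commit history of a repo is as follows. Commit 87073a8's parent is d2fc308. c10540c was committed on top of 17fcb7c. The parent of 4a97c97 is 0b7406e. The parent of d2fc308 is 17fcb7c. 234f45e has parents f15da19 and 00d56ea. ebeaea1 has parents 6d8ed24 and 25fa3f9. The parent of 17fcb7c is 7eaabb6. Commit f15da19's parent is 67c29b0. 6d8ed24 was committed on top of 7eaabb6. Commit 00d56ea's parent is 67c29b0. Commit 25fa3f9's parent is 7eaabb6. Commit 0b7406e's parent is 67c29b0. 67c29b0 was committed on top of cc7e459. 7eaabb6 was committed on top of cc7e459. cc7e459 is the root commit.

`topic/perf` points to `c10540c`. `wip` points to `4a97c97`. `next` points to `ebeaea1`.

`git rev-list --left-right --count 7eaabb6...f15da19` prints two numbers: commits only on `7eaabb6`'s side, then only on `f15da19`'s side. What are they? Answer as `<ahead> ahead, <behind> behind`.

Reachable from 7eaabb6: {7eaabb6, cc7e459}.
Reachable from f15da19: {67c29b0, cc7e459, f15da19}.
Only in 7eaabb6's history (ahead): {7eaabb6} — 1.
Only in f15da19's history (behind): {67c29b0, f15da19} — 2.

1 ahead, 2 behind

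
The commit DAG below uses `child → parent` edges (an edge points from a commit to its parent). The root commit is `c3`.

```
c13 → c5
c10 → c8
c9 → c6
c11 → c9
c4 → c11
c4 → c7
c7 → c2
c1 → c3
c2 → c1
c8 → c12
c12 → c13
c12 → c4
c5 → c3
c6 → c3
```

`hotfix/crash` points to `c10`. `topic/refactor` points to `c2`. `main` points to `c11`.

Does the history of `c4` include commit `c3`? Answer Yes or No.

Ancestors of c4 (commits reachable by following parents): {c1, c11, c2, c3, c4, c6, c7, c9}.
c3 is in that set, so it is an ancestor of c4.

Yes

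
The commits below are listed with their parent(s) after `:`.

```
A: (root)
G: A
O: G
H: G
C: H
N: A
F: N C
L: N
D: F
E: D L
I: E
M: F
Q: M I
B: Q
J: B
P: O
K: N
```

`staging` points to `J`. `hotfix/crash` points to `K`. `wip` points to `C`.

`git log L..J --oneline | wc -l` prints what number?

11

Reachable from J: {A, B, C, D, E, F, G, H, I, J, L, M, N, Q}.
Reachable from L: {A, L, N}.
In J's history but not L's: {B, C, D, E, F, G, H, I, J, M, Q} — 11 commits.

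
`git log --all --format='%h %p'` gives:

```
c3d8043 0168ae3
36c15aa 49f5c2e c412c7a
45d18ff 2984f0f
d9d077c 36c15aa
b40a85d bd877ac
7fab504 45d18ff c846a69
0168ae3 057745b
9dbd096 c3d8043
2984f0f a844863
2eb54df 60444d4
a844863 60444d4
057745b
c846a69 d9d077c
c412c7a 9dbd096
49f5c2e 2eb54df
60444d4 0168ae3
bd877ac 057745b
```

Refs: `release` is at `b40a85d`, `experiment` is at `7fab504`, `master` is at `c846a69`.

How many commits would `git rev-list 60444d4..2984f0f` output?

2

Reachable from 2984f0f: {0168ae3, 057745b, 2984f0f, 60444d4, a844863}.
Reachable from 60444d4: {0168ae3, 057745b, 60444d4}.
In 2984f0f's history but not 60444d4's: {2984f0f, a844863} — 2 commits.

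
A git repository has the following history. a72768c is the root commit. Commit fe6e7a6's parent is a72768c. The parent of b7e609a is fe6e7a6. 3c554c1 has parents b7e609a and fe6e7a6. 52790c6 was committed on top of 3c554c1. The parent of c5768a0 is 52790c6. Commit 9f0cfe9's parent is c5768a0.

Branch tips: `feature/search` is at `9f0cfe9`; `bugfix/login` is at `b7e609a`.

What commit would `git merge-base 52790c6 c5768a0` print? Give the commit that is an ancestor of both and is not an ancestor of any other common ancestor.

52790c6

Ancestors of 52790c6: {3c554c1, 52790c6, a72768c, b7e609a, fe6e7a6}.
Ancestors of c5768a0: {3c554c1, 52790c6, a72768c, b7e609a, c5768a0, fe6e7a6}.
Common ancestors: {3c554c1, 52790c6, a72768c, b7e609a, fe6e7a6}.
Among these, 52790c6 is not an ancestor of any other common ancestor — it is the merge base.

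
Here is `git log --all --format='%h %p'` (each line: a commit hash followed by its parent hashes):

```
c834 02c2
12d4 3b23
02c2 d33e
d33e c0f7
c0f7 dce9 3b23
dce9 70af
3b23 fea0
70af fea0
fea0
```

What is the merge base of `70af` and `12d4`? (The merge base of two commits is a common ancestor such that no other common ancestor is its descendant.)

Ancestors of 70af: {70af, fea0}.
Ancestors of 12d4: {12d4, 3b23, fea0}.
Common ancestors: {fea0}.
The only common ancestor is fea0, so it is the merge base.

fea0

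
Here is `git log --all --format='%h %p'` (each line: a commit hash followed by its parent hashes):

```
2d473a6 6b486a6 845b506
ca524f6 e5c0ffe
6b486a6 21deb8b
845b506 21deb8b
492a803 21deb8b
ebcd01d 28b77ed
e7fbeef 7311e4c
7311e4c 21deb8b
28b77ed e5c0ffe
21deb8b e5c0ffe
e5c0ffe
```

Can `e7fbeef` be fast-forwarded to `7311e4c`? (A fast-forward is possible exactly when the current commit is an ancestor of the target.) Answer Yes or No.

A fast-forward from e7fbeef to 7311e4c is possible iff e7fbeef is an ancestor of 7311e4c.
Ancestors of 7311e4c: {21deb8b, 7311e4c, e5c0ffe}.
e7fbeef is not among them, so fast-forward is not possible.

No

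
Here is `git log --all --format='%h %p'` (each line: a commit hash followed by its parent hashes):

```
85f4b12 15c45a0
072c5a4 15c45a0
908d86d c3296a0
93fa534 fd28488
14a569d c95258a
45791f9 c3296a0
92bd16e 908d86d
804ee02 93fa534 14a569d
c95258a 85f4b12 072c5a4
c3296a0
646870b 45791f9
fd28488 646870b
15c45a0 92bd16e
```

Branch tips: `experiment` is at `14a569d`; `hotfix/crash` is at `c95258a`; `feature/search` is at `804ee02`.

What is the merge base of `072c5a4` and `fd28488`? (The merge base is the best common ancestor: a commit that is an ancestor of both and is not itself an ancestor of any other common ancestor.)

c3296a0

Ancestors of 072c5a4: {072c5a4, 15c45a0, 908d86d, 92bd16e, c3296a0}.
Ancestors of fd28488: {45791f9, 646870b, c3296a0, fd28488}.
Common ancestors: {c3296a0}.
The only common ancestor is c3296a0, so it is the merge base.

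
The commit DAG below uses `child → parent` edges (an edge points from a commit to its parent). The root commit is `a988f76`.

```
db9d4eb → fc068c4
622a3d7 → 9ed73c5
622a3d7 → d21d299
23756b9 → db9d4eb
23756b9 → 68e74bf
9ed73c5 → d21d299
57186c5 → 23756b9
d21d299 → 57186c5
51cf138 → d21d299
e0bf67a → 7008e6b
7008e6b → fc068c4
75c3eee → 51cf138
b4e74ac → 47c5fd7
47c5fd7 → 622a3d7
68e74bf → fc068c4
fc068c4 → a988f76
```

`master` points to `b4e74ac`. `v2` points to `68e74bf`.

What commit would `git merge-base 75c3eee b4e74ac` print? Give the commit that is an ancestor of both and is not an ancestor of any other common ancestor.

d21d299

Ancestors of 75c3eee: {23756b9, 51cf138, 57186c5, 68e74bf, 75c3eee, a988f76, d21d299, db9d4eb, fc068c4}.
Ancestors of b4e74ac: {23756b9, 47c5fd7, 57186c5, 622a3d7, 68e74bf, 9ed73c5, a988f76, b4e74ac, d21d299, db9d4eb, fc068c4}.
Common ancestors: {23756b9, 57186c5, 68e74bf, a988f76, d21d299, db9d4eb, fc068c4}.
Among these, d21d299 is not an ancestor of any other common ancestor — it is the merge base.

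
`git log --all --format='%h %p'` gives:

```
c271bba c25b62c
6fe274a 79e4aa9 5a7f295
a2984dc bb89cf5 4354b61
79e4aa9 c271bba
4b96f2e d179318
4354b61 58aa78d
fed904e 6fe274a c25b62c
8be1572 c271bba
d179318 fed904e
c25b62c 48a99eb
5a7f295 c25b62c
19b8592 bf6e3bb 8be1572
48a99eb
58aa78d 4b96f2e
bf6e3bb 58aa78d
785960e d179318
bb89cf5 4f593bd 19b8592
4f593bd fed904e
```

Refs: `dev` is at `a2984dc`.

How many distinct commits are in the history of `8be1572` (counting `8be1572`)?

4

Walking parent pointers from 8be1572: reachable set = {48a99eb, 8be1572, c25b62c, c271bba}.
That is 4 commits.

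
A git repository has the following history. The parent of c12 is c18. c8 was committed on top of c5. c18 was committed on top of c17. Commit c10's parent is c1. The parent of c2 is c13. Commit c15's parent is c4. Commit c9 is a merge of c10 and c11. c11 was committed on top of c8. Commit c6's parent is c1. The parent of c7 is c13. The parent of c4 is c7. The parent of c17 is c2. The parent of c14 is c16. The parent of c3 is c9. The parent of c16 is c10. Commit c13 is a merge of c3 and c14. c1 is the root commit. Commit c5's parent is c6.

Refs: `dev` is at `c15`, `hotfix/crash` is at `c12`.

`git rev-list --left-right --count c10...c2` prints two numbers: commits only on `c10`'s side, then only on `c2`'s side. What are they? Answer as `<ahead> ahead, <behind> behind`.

Reachable from c10: {c1, c10}.
Reachable from c2: {c1, c10, c11, c13, c14, c16, c2, c3, c5, c6, c8, c9}.
Only in c10's history (ahead): {} — 0.
Only in c2's history (behind): {c11, c13, c14, c16, c2, c3, c5, c6, c8, c9} — 10.

0 ahead, 10 behind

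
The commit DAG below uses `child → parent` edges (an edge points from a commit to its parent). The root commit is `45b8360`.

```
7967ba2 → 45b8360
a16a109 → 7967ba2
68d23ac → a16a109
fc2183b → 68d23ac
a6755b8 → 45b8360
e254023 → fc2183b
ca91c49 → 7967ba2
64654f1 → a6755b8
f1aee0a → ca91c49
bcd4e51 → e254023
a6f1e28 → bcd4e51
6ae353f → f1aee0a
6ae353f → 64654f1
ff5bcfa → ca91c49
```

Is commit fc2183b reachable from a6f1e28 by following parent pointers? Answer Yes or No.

Ancestors of a6f1e28 (commits reachable by following parents): {45b8360, 68d23ac, 7967ba2, a16a109, a6f1e28, bcd4e51, e254023, fc2183b}.
fc2183b is in that set, so it is an ancestor of a6f1e28.

Yes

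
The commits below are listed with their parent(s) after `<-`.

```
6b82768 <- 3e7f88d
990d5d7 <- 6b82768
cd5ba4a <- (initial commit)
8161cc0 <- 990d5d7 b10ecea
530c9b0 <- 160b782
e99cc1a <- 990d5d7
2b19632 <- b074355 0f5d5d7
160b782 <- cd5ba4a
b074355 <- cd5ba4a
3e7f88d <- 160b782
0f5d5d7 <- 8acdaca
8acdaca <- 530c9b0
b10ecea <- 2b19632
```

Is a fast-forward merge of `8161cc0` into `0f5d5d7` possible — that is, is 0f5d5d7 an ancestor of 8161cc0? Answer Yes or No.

Yes

A fast-forward from 0f5d5d7 to 8161cc0 is possible iff 0f5d5d7 is an ancestor of 8161cc0.
Ancestors of 8161cc0: {0f5d5d7, 160b782, 2b19632, 3e7f88d, 530c9b0, 6b82768, 8161cc0, 8acdaca, 990d5d7, b074355, b10ecea, cd5ba4a}.
0f5d5d7 is among them, so fast-forward is possible.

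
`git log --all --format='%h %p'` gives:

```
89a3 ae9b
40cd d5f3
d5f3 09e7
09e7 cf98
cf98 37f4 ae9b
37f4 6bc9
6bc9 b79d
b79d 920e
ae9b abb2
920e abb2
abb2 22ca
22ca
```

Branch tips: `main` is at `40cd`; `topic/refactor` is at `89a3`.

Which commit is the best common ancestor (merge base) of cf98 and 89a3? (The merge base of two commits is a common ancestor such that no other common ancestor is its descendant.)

Ancestors of cf98: {22ca, 37f4, 6bc9, 920e, abb2, ae9b, b79d, cf98}.
Ancestors of 89a3: {22ca, 89a3, abb2, ae9b}.
Common ancestors: {22ca, abb2, ae9b}.
Among these, ae9b is not an ancestor of any other common ancestor — it is the merge base.

ae9b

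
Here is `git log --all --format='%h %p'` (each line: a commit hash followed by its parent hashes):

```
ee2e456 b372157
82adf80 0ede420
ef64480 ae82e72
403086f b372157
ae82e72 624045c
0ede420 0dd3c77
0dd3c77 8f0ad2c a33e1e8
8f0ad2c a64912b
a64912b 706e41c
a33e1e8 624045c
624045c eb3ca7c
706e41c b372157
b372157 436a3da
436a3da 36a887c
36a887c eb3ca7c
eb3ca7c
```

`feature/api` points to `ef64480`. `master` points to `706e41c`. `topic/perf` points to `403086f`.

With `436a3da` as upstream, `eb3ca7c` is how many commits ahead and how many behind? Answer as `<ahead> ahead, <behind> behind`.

0 ahead, 2 behind

Reachable from eb3ca7c: {eb3ca7c}.
Reachable from 436a3da: {36a887c, 436a3da, eb3ca7c}.
Only in eb3ca7c's history (ahead): {} — 0.
Only in 436a3da's history (behind): {36a887c, 436a3da} — 2.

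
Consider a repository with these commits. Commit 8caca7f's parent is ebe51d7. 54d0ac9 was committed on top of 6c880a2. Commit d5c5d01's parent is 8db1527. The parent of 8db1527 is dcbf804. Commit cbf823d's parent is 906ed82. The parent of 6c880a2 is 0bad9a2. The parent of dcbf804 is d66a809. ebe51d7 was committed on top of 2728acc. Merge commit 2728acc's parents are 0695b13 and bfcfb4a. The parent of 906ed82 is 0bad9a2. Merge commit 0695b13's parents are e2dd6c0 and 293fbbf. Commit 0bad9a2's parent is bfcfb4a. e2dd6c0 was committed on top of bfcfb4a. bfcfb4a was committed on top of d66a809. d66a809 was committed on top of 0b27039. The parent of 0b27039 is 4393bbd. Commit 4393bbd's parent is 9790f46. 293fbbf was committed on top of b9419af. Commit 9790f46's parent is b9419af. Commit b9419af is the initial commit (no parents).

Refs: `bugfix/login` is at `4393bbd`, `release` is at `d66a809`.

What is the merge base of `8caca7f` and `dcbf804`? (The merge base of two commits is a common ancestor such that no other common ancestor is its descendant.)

Ancestors of 8caca7f: {0695b13, 0b27039, 2728acc, 293fbbf, 4393bbd, 8caca7f, 9790f46, b9419af, bfcfb4a, d66a809, e2dd6c0, ebe51d7}.
Ancestors of dcbf804: {0b27039, 4393bbd, 9790f46, b9419af, d66a809, dcbf804}.
Common ancestors: {0b27039, 4393bbd, 9790f46, b9419af, d66a809}.
Among these, d66a809 is not an ancestor of any other common ancestor — it is the merge base.

d66a809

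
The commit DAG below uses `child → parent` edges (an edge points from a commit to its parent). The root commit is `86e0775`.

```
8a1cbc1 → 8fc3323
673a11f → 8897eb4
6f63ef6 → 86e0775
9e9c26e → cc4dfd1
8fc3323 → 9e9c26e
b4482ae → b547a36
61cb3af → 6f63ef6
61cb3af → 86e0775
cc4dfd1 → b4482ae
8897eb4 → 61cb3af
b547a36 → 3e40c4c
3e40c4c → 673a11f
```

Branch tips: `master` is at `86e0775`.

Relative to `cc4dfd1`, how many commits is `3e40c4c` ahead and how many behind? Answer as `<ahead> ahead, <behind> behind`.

0 ahead, 3 behind

Reachable from 3e40c4c: {3e40c4c, 61cb3af, 673a11f, 6f63ef6, 86e0775, 8897eb4}.
Reachable from cc4dfd1: {3e40c4c, 61cb3af, 673a11f, 6f63ef6, 86e0775, 8897eb4, b4482ae, b547a36, cc4dfd1}.
Only in 3e40c4c's history (ahead): {} — 0.
Only in cc4dfd1's history (behind): {b4482ae, b547a36, cc4dfd1} — 3.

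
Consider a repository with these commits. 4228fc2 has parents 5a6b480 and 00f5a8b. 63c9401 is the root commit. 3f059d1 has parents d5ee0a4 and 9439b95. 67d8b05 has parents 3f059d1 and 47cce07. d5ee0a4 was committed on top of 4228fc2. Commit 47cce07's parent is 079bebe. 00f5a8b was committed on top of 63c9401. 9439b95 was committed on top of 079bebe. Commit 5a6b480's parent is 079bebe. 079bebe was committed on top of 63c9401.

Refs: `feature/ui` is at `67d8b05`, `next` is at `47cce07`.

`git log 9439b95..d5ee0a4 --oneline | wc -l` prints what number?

Reachable from d5ee0a4: {00f5a8b, 079bebe, 4228fc2, 5a6b480, 63c9401, d5ee0a4}.
Reachable from 9439b95: {079bebe, 63c9401, 9439b95}.
In d5ee0a4's history but not 9439b95's: {00f5a8b, 4228fc2, 5a6b480, d5ee0a4} — 4 commits.

4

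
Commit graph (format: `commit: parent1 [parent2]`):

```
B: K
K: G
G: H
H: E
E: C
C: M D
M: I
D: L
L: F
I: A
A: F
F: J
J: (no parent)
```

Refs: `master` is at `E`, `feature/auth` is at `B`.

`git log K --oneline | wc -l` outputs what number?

Walking parent pointers from K: reachable set = {A, C, D, E, F, G, H, I, J, K, L, M}.
That is 12 commits.

12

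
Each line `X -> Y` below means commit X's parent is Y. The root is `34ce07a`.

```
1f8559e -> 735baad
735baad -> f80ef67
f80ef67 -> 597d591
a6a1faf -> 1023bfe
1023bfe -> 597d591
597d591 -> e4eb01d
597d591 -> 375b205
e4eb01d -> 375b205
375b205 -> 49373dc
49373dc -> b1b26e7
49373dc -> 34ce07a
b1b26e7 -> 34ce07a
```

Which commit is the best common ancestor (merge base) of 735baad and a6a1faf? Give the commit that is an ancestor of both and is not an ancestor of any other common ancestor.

597d591

Ancestors of 735baad: {34ce07a, 375b205, 49373dc, 597d591, 735baad, b1b26e7, e4eb01d, f80ef67}.
Ancestors of a6a1faf: {1023bfe, 34ce07a, 375b205, 49373dc, 597d591, a6a1faf, b1b26e7, e4eb01d}.
Common ancestors: {34ce07a, 375b205, 49373dc, 597d591, b1b26e7, e4eb01d}.
Among these, 597d591 is not an ancestor of any other common ancestor — it is the merge base.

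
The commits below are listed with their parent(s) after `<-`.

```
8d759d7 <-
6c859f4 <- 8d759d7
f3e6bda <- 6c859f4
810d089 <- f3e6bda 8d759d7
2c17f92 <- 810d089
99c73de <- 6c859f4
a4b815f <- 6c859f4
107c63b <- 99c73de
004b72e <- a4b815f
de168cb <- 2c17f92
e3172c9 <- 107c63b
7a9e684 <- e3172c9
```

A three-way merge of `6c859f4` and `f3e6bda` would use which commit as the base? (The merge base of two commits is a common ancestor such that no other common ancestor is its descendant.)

Ancestors of 6c859f4: {6c859f4, 8d759d7}.
Ancestors of f3e6bda: {6c859f4, 8d759d7, f3e6bda}.
Common ancestors: {6c859f4, 8d759d7}.
Among these, 6c859f4 is not an ancestor of any other common ancestor — it is the merge base.

6c859f4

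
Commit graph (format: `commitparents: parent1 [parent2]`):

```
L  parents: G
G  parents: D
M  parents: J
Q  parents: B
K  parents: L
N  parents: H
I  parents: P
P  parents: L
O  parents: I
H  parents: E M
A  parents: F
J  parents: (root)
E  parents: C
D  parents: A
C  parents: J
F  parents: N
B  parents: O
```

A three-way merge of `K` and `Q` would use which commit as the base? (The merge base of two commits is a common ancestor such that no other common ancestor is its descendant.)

Ancestors of K: {A, C, D, E, F, G, H, J, K, L, M, N}.
Ancestors of Q: {A, B, C, D, E, F, G, H, I, J, L, M, N, O, P, Q}.
Common ancestors: {A, C, D, E, F, G, H, J, L, M, N}.
Among these, L is not an ancestor of any other common ancestor — it is the merge base.

L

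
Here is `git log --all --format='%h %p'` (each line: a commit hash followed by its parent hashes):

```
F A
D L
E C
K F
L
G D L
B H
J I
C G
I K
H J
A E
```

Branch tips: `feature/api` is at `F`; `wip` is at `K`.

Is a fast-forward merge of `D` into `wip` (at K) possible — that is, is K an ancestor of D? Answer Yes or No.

No

A fast-forward from K to D is possible iff K is an ancestor of D.
Ancestors of D: {D, L}.
K is not among them, so fast-forward is not possible.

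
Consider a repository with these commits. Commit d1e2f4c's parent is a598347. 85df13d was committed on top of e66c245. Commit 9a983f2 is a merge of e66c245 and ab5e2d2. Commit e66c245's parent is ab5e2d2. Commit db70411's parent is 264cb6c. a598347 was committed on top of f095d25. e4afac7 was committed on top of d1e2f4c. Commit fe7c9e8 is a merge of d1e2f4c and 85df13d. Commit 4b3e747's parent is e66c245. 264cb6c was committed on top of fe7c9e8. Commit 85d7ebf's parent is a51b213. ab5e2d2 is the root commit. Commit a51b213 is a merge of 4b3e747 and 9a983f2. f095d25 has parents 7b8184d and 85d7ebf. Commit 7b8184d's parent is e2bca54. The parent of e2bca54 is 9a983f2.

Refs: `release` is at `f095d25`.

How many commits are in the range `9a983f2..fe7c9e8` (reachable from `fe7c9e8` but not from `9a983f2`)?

Reachable from fe7c9e8: {4b3e747, 7b8184d, 85d7ebf, 85df13d, 9a983f2, a51b213, a598347, ab5e2d2, d1e2f4c, e2bca54, e66c245, f095d25, fe7c9e8}.
Reachable from 9a983f2: {9a983f2, ab5e2d2, e66c245}.
In fe7c9e8's history but not 9a983f2's: {4b3e747, 7b8184d, 85d7ebf, 85df13d, a51b213, a598347, d1e2f4c, e2bca54, f095d25, fe7c9e8} — 10 commits.

10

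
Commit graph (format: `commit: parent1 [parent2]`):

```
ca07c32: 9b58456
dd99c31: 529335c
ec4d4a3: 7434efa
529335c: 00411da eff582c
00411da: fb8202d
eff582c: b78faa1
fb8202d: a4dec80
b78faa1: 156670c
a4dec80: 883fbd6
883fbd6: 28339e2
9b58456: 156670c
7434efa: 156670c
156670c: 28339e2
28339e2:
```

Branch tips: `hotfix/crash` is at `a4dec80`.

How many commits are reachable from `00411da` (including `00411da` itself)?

Walking parent pointers from 00411da: reachable set = {00411da, 28339e2, 883fbd6, a4dec80, fb8202d}.
That is 5 commits.

5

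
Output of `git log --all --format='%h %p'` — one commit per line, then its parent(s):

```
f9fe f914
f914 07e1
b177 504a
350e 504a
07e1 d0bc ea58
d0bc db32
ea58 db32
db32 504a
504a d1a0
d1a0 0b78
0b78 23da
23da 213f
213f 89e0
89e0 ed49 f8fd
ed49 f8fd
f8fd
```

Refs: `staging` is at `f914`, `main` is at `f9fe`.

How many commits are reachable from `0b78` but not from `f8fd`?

Reachable from 0b78: {0b78, 213f, 23da, 89e0, ed49, f8fd}.
Reachable from f8fd: {f8fd}.
In 0b78's history but not f8fd's: {0b78, 213f, 23da, 89e0, ed49} — 5 commits.

5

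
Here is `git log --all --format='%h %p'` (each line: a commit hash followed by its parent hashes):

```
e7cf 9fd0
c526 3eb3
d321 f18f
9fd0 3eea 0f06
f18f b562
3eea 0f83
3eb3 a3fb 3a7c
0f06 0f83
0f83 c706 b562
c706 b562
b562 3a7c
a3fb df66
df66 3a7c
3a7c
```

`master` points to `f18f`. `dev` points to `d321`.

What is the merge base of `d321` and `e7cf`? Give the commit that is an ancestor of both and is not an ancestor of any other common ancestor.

Ancestors of d321: {3a7c, b562, d321, f18f}.
Ancestors of e7cf: {0f06, 0f83, 3a7c, 3eea, 9fd0, b562, c706, e7cf}.
Common ancestors: {3a7c, b562}.
Among these, b562 is not an ancestor of any other common ancestor — it is the merge base.

b562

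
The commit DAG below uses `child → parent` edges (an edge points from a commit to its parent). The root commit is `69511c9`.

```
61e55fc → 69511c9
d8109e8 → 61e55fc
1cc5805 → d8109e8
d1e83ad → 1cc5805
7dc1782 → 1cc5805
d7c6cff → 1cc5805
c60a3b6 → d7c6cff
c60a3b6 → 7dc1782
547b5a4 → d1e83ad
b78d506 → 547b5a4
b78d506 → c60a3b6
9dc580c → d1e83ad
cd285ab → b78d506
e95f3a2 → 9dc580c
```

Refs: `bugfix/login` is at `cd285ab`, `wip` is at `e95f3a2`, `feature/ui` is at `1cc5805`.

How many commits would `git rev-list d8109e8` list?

3

Walking parent pointers from d8109e8: reachable set = {61e55fc, 69511c9, d8109e8}.
That is 3 commits.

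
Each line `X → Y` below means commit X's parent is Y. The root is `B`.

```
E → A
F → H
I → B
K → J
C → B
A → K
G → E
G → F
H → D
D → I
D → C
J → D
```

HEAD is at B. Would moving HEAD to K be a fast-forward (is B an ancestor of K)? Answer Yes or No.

A fast-forward from B to K is possible iff B is an ancestor of K.
Ancestors of K: {B, C, D, I, J, K}.
B is among them, so fast-forward is possible.

Yes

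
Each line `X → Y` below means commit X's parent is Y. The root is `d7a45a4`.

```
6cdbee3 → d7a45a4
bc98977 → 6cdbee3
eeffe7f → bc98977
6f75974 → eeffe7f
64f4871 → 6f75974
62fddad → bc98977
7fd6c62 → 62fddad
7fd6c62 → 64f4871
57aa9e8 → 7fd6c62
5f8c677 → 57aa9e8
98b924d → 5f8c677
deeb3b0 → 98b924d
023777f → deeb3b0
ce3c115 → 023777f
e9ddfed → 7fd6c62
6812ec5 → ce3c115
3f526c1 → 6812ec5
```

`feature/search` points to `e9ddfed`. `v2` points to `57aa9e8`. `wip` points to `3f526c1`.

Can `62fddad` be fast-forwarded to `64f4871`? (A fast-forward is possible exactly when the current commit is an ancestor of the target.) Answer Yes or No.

A fast-forward from 62fddad to 64f4871 is possible iff 62fddad is an ancestor of 64f4871.
Ancestors of 64f4871: {64f4871, 6cdbee3, 6f75974, bc98977, d7a45a4, eeffe7f}.
62fddad is not among them, so fast-forward is not possible.

No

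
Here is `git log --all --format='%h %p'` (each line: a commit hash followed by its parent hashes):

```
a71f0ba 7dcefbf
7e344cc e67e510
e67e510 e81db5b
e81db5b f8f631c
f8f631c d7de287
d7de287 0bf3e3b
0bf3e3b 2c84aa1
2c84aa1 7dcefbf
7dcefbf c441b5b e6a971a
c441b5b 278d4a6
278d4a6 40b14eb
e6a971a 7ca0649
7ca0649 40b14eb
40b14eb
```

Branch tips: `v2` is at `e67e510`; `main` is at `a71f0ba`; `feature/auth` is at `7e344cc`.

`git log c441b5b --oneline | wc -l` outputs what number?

Walking parent pointers from c441b5b: reachable set = {278d4a6, 40b14eb, c441b5b}.
That is 3 commits.

3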